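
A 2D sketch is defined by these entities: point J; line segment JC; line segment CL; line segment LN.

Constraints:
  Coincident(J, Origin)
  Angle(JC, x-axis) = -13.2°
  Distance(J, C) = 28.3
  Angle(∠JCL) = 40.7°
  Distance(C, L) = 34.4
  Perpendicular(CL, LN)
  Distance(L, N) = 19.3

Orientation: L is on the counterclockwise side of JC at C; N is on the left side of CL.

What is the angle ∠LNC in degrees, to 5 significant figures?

60.706°

J is at the origin; JC runs at -13.2° with length 28.3, so C = 28.3·(cos -13.2°, sin -13.2°) = (27.552, -6.4623). ∠JCL = 40.7°, so CL runs at -13.2° + (180° − 40.7°) = 126.10° from the x-axis; with |CL| = 34.4, L = C + 34.4·(cos 126.10°, sin 126.10°) = (7.2839, 21.333). CL ⟂ LN; with |LN| = 19.3 on the left of CL, N = L + 19.3·(-0.80799, -0.58920) = (-8.3103, 9.9610). Then cos ∠LNC = NL·NC / (|NL||NC|), giving 60.706°.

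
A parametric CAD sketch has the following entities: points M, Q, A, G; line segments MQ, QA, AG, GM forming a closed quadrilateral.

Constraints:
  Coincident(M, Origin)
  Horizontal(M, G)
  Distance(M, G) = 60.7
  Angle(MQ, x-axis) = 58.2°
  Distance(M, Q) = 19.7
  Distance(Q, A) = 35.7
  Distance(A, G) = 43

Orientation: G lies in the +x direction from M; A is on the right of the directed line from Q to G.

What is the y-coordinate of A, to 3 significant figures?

-17.2

M is at the origin; MG is horizontal with |MG| = 60.7 and G in +x, so G = (60.7, 0). MQ runs at 58.2° with |MQ| = 19.7, so Q = (10.4, 16.7). A is determined by |QA| = 35.7 and |AG| = 43.0 together: it lies at the intersection of circle(Q, 35.7) and circle(G, 43.0). With |QG| = 53.0, the foot of the radical line on QG is 21.1 from Q and the perpendicular offset is √(35.7² − 21.1²) = 28.8. Taking the right-of-QG solution: A = (21.3, -17.2).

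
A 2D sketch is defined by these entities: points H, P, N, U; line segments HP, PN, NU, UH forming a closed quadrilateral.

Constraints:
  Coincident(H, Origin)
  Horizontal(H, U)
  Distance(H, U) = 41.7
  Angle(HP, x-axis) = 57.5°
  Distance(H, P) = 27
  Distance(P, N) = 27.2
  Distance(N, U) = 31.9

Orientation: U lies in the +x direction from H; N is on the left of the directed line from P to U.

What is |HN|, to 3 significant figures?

51.3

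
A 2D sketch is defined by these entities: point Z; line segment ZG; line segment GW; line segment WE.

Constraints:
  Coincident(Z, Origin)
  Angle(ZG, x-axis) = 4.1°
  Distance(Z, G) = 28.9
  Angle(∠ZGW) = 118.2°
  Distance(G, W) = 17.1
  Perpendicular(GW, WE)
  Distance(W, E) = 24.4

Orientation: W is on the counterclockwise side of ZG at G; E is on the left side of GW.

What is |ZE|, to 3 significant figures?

30.8

Z is at the origin; ZG runs at 4.1° with length 28.9, so G = 28.9·(cos 4.1°, sin 4.1°) = (28.8, 2.07). ∠ZGW = 118.2°, so GW runs at 4.1° + (180° − 118.2°) = 65.9° from the x-axis; with |GW| = 17.1, W = G + 17.1·(cos 65.9°, sin 65.9°) = (35.8, 17.7). The perpendicularity gives WE at right angles to GW; with |WE| = 24.4 on the left of GW, E = W + 24.4·(-0.913, 0.408) = (13.5, 27.6). Then |ZE| = |E − Z| = 30.8.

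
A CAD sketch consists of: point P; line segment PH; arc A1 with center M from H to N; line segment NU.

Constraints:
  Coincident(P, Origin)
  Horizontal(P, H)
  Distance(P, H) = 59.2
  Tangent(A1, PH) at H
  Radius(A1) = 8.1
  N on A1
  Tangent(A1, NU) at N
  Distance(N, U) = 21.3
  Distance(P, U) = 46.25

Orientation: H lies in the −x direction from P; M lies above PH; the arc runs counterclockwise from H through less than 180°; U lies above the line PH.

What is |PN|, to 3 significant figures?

52.5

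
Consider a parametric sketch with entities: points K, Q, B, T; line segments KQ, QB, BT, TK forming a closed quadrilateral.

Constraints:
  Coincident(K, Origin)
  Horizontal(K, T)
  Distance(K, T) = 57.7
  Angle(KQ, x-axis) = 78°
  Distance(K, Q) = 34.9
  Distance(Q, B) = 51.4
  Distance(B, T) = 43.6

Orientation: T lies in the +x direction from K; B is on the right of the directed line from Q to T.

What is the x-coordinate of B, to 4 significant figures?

17.25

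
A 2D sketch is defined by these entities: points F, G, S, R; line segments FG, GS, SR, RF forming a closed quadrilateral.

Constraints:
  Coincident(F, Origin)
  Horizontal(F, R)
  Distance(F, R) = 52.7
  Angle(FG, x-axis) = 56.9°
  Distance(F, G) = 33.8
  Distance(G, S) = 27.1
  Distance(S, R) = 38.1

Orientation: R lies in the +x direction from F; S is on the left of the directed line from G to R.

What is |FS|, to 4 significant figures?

57.63

F is at the origin; FR is horizontal with |FR| = 52.7 and R in +x, so R = (52.7, 0). FG runs at 56.9° with |FG| = 33.8, so G = (18.46, 28.31). S is determined by |GS| = 27.1 and |SR| = 38.1 together: it lies at the intersection of circle(G, 27.1) and circle(R, 38.1). With |GR| = 44.43, the foot of the radical line on GR is 14.15 from G and the perpendicular offset is √(27.1² − 14.15²) = 23.12. Taking the left-of-GR solution: S = (44.09, 37.11).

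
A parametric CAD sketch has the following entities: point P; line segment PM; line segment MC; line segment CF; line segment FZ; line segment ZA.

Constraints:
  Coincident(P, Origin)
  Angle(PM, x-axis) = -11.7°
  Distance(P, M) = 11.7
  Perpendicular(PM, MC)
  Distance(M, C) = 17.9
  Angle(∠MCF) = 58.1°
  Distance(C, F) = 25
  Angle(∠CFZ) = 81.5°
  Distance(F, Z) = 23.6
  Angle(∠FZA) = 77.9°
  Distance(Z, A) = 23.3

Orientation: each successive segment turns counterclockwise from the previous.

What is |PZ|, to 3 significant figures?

14.5

P is at the origin; PM runs at -11.7° with length 11.7, so M = (11.5, -2.37). PM ⟂ MC, so MC runs at 78.3°; with |MC| = 17.9, C = (15.1, 15.2). ∠MCF = 58.1° gives CF at -160° from the x-axis; with |CF| = 25.0, F = (-8.38, 6.52). ∠CFZ = 81.5° gives FZ at -61.3° from the x-axis; with |FZ| = 23.6, Z = (2.96, -14.2). Then |PZ| = |Z − P| = 14.5.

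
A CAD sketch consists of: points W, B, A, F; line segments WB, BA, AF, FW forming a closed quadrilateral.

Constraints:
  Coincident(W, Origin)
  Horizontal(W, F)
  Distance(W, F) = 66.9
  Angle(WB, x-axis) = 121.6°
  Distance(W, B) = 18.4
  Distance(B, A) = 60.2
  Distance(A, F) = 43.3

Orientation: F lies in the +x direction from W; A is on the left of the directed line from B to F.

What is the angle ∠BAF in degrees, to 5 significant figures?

96.667°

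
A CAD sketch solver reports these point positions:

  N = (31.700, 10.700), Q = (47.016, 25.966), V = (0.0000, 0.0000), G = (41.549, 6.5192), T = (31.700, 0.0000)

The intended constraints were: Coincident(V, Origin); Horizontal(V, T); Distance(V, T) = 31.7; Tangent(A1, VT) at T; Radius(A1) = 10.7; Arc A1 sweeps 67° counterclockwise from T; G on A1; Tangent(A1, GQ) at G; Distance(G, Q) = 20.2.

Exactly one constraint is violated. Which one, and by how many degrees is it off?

Tangent(A1, GQ) at G — off by 7.30°.

V = (0.00, 0.00) ✓; V.y = 0.00, T.y = 0.00 ✓; |VT| = 31.70 ✓; ∠(NT, TV) = 90.00° ✓; |NT| = 10.70 ✓; bearing(N→G) − bearing(N→T) = 67.00° ✓; |NG| = 10.70 ✓; ∠(NG, GQ) = 82.70° ✗; |GQ| = 20.20 ✓.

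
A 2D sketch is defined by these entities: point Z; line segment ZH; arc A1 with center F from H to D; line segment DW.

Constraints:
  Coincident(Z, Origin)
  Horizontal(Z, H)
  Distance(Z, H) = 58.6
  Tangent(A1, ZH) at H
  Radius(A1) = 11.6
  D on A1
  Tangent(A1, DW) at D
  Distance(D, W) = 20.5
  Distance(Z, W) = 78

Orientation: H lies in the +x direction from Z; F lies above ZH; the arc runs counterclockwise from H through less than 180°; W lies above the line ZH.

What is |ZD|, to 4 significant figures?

71.02

Checks: |ZH| = 58.60 ✓; |FD| = 11.60 ✓; ∠(FD, DW) = 90.00° ✓; |DW| = 20.50 ✓; |ZW| = 78.00 ✓.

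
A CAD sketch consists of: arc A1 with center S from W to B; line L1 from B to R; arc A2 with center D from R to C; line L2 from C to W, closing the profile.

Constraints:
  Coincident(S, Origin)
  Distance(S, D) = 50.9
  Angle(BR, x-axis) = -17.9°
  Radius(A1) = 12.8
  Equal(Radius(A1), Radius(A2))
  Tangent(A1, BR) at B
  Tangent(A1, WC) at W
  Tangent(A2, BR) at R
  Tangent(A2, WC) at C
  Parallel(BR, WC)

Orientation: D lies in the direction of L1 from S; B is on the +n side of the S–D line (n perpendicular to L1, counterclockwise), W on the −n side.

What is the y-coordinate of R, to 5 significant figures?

-3.4640

The slot axis is L1's direction at -17.9°, so u = (cos -17.9°, sin -17.9°) = (0.95159, -0.30736) and n = (−sin -17.9°, cos -17.9°) = (0.30736, 0.95159). S is at the origin and D lies 50.9 along u from S, so D = 50.9·u = (48.436, -15.644). Tangency of A1 to both parallel lines with radius 12.8 puts B and W at S ± 12.8·n: B = (3.9342, 12.180), W = (-3.9342, -12.180). Equal radii place R and C the same way about D: R = D + 12.8·n = (52.370, -3.4640), C = D − 12.8·n = (44.502, -27.825). So R.y = -3.4640.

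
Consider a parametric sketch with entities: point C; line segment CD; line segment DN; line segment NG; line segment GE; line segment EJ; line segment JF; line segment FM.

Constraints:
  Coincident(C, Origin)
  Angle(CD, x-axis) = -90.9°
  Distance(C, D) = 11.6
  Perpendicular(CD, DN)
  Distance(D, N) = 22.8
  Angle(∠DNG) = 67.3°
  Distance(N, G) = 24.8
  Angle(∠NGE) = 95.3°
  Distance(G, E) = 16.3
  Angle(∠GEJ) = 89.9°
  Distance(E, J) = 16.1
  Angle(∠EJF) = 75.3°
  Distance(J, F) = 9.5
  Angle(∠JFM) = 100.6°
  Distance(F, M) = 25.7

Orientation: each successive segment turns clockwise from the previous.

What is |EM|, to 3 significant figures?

14.0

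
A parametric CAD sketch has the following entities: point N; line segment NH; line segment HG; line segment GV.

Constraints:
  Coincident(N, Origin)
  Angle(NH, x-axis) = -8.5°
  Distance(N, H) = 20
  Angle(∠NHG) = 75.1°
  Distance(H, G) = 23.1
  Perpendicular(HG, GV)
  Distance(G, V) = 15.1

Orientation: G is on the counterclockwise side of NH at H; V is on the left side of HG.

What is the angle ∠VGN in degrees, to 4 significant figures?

42.90°

N is at the origin; NH runs at -8.5° with length 20.0, so H = 20.0·(cos -8.5°, sin -8.5°) = (19.78, -2.956). ∠NHG = 75.1°, so HG runs at -8.5° + (180° − 75.1°) = 96.40° from the x-axis; with |HG| = 23.1, G = H + 23.1·(cos 96.40°, sin 96.40°) = (17.21, 20.00). HG is perpendicular to GV; with |GV| = 15.1 on the left of HG, V = G + 15.1·(-0.9938, -0.1115) = (2.199, 18.32). Then cos ∠VGN = GV·GN / (|GV||GN|), giving 42.90°.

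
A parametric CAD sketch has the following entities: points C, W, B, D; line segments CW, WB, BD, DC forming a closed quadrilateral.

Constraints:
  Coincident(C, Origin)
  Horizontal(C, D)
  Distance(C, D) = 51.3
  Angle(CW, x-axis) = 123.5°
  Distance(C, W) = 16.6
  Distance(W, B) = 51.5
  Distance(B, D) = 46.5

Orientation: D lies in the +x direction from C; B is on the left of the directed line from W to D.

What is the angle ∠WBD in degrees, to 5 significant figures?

78.349°

Checks: |WB| = 51.50 ✓; |BD| = 46.50 ✓.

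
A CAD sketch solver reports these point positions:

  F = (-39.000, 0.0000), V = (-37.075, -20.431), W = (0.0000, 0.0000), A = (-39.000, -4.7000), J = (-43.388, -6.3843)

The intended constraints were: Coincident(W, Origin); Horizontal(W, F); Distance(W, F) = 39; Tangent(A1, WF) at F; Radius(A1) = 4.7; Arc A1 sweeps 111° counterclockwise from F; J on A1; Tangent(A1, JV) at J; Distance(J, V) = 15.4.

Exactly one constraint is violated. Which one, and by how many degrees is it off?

Tangent(A1, JV) at J — off by 3.20°.

W = (0.00, 0.00) ✓; W.y = 0.00, F.y = 0.00 ✓; |WF| = 39.00 ✓; ∠(AF, FW) = 90.00° ✓; |AF| = 4.700 ✓; bearing(A→J) − bearing(A→F) = 111.0° ✓; |AJ| = 4.700 ✓; ∠(AJ, JV) = 86.80° ✗; |JV| = 15.40 ✓.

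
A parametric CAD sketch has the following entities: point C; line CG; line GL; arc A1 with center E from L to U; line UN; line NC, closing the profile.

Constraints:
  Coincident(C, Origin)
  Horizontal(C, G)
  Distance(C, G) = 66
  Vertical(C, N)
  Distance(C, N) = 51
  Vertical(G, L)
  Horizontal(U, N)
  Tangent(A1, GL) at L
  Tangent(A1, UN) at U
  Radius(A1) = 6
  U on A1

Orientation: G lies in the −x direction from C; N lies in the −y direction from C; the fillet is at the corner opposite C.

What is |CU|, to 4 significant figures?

78.75

The virtual corner opposite C is at (-66.00, -51.00). The tangent condition forces EL to be normal to GL and A1 meets UN tangentially, so EU is at right angles to UN, with radius 6.0, so the center E sits 6.0 in from both sides at E = (-60.00, -45.00). That places the tangent points at L = (-66.00, -45.00) on GL and U = (-60.00, -51.00) on UN. Then |CU| = |U − C| = 78.75.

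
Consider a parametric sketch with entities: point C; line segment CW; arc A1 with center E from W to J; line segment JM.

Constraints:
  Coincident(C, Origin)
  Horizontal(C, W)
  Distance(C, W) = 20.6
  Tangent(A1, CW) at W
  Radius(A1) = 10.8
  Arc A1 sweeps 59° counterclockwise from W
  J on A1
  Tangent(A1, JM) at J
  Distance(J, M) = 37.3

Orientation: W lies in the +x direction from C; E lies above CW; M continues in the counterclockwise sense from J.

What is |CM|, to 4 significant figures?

61.58

On A1, W sits at bearing -90° from E; a 59° counterclockwise sweep puts J at bearing -31°, so J = E + 10.8·(cos -31°, sin -31°) = (29.86, 5.238). Tangency of A1 to JM means the radius EJ is perpendicular to JM, so JM runs along (−sin -31°, cos -31°); with |JM| = 37.3, M = (49.07, 37.21). Then |CM| = |M − C| = 61.58.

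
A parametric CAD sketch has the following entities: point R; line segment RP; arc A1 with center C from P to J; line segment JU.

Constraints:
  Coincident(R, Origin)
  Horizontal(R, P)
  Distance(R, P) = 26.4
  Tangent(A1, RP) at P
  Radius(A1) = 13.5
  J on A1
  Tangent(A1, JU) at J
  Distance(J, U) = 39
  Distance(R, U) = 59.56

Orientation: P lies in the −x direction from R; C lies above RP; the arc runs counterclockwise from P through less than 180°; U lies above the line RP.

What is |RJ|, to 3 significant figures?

21.7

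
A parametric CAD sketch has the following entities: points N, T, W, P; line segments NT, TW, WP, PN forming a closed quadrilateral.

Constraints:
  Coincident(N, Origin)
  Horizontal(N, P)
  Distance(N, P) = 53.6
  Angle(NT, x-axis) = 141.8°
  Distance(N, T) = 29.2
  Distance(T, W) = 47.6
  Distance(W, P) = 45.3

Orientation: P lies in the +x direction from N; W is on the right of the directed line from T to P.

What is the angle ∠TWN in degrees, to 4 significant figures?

9.861°

N is at the origin; N and P share the same y with |NP| = 53.6 and P in +x, so P = (53.6, 0). NT runs at 141.8° with |NT| = 29.2, so T = (-22.95, 18.06). W is determined by |TW| = 47.6 and |WP| = 45.3 together: it lies at the intersection of circle(T, 47.6) and circle(P, 45.3). With |TP| = 78.65, the foot of the radical line on TP is 40.68 from T and the perpendicular offset is √(47.6² − 40.68²) = 24.71. Taking the right-of-TP solution: W = (10.97, -15.34).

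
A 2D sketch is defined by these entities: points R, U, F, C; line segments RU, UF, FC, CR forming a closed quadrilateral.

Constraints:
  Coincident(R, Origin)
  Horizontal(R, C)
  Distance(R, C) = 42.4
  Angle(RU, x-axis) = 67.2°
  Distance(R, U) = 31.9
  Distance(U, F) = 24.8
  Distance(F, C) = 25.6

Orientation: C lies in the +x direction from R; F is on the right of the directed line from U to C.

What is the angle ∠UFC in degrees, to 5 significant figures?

113.03°

R is at the origin; R and C share the same y with |RC| = 42.4 and C in +x, so C = (42.4, 0). RU runs at 67.2° with |RU| = 31.9, so U = (12.362, 29.407). F is determined by |UF| = 24.8 and |FC| = 25.6 together: it lies at the intersection of circle(U, 24.8) and circle(C, 25.6). With |UC| = 42.037, the foot of the radical line on UC is 20.539 from U and the perpendicular offset is √(24.8² − 20.539²) = 13.900. Taking the right-of-UC solution: F = (17.315, 5.1070).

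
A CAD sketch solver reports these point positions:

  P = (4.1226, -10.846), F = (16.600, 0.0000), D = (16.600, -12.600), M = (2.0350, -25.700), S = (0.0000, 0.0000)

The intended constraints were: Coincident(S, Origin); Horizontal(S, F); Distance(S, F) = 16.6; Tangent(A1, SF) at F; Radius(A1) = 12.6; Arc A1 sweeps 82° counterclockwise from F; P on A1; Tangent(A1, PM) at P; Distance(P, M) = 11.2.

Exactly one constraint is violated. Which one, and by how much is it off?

Distance(P, M) = 11.2 — off by 3.80.

S = (0.00, 0.00) ✓; S.y = 0.00, F.y = 0.00 ✓; |SF| = 16.60 ✓; ∠(DF, FS) = 90.00° ✓; |DF| = 12.60 ✓; bearing(D→P) − bearing(D→F) = 82.00° ✓; |DP| = 12.60 ✓; ∠(DP, PM) = 90.00° ✓; |PM| = 15.00 ✗.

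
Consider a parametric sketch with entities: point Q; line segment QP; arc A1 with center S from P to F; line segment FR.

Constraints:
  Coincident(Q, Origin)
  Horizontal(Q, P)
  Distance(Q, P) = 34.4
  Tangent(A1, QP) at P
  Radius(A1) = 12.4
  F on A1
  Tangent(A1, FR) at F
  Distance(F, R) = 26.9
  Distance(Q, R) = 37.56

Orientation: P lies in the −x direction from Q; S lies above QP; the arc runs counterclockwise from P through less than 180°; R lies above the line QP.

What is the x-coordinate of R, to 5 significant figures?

-14.734

Q is at the origin; Q and P share the same y with |QP| = 34.4 and P on the −x side, so P = (-34.400, 0.0000). The tangent condition forces SP to be normal to QP, so S = P + (0, 12.4) = (-34.400, 12.400). Since SF ⟂ FR (tangency), |SR| = √(12.4² + 26.9²) = 29.620 regardless of where F sits on A1. So R lies on both circle(Q, 37.56) and circle(S, 29.620); the above-QP intersection is R = (-14.734, 34.550). F is the foot of the tangent from R: F = (-22.533, 8.8049).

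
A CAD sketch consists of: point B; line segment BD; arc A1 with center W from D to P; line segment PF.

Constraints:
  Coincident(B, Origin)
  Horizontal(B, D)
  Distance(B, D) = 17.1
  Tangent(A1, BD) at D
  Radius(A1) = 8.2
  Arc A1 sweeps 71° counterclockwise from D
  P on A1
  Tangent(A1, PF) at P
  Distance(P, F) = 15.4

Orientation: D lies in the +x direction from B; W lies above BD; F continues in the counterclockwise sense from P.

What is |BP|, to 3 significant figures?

25.5

The tangent condition forces WD to be normal to BD, so W = D + (0, 8.2) = (17.1, 8.20). On A1, D sits at bearing -90° from W; a 71° counterclockwise sweep puts P at bearing -19°, so P = W + 8.2·(cos -19°, sin -19°) = (24.9, 5.53). Then |BP| = |P − B| = 25.5.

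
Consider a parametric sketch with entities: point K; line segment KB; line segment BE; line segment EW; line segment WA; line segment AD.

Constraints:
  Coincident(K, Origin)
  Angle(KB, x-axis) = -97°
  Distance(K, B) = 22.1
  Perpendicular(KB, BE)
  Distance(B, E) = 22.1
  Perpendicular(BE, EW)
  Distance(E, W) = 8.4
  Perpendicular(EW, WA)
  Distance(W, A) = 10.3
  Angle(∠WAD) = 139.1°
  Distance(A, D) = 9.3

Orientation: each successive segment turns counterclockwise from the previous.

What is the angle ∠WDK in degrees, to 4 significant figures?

84.19°

K is at the origin; KB runs at -97.0° with length 22.1, so B = (-2.693, -21.94). KB is perpendicular to BE, so BE runs at -7.000°; with |BE| = 22.1, E = (19.24, -24.63). BE ⟂ EW, so EW runs at 83.00°; with |EW| = 8.4, W = (20.27, -16.29). The perpendicularity gives WA at right angles to EW, so WA runs at 173.0°; with |WA| = 10.3, A = (10.04, -15.04). ∠WAD = 139.1° gives AD at -146.1° from the x-axis; with |AD| = 9.3, D = (2.323, -20.22). Then cos ∠WDK = DW·DK / (|DW||DK|), giving 84.19°.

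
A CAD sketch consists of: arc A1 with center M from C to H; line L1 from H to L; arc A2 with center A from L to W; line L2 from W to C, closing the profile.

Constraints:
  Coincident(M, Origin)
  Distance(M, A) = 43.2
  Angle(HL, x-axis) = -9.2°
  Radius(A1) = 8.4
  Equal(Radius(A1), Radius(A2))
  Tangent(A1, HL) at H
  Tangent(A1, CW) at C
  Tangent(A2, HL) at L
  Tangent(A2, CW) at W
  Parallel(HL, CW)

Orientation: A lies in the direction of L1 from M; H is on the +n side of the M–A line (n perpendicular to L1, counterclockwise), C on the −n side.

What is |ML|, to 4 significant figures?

44.01

The slot axis is L1's direction at -9.2°, so u = (cos -9.2°, sin -9.2°) = (0.9871, -0.1599) and n = (−sin -9.2°, cos -9.2°) = (0.1599, 0.9871). M is at the origin and A lies 43.2 along u from M, so A = 43.2·u = (42.64, -6.907). Tangency of A1 to both parallel lines with radius 8.4 puts H and C at M ± 8.4·n: H = (1.343, 8.292), C = (-1.343, -8.292). Equal radii place L and W the same way about A: L = A + 8.4·n = (43.99, 1.385), W = A − 8.4·n = (41.30, -15.20). Then |ML| = |L − M| = 44.01.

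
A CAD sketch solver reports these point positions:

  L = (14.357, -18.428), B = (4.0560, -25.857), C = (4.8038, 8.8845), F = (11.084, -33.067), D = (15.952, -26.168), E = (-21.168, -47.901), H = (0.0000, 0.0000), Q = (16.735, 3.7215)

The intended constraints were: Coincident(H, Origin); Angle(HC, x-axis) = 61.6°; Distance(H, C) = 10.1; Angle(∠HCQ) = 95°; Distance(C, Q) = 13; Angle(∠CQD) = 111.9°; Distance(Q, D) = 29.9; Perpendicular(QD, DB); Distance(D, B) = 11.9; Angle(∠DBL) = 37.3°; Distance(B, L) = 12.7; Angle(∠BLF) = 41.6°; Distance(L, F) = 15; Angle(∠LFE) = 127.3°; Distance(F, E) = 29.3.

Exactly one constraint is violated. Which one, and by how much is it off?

Distance(F, E) = 29.3 — off by 6.20.

H = (0.00, 0.00) ✓; HC at 61.60° ✓; |HC| = 10.10 ✓; ∠HCQ = 95.00° ✓; |CQ| = 13.00 ✓; ∠CQD = 111.9° ✓; |QD| = 29.90 ✓; ∠(QD, DB) = 90.00° ✓; |DB| = 11.90 ✓; ∠DBL = 37.30° ✓; |BL| = 12.70 ✓; ∠BLF = 41.60° ✓; |LF| = 15.00 ✓; ∠LFE = 127.3° ✓; |FE| = 35.50 ✗.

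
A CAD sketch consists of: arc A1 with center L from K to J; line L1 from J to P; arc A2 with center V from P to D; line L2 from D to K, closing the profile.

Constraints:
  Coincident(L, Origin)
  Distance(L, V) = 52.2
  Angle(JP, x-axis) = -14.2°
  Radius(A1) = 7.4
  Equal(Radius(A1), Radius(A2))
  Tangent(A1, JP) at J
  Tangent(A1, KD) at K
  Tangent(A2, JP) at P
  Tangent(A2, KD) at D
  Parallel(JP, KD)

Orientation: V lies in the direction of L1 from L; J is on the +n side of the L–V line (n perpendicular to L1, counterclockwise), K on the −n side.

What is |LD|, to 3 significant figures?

52.7

The slot axis is L1's direction at -14.2°, so u = (cos -14.2°, sin -14.2°) = (0.969, -0.245) and n = (−sin -14.2°, cos -14.2°) = (0.245, 0.969). L is at the origin and V lies 52.2 along u from L, so V = 52.2·u = (50.6, -12.8). Tangency of A1 to both parallel lines with radius 7.4 puts J and K at L ± 7.4·n: J = (1.82, 7.17), K = (-1.82, -7.17). Equal radii place P and D the same way about V: P = V + 7.4·n = (52.4, -5.63), D = V − 7.4·n = (48.8, -20.0). Then |LD| = |D − L| = 52.7.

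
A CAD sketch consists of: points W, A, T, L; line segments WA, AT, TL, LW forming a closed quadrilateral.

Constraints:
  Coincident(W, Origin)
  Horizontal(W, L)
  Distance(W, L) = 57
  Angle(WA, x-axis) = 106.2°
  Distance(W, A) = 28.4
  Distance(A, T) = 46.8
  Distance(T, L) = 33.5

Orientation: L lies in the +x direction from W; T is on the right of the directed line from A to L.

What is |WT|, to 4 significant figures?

25.12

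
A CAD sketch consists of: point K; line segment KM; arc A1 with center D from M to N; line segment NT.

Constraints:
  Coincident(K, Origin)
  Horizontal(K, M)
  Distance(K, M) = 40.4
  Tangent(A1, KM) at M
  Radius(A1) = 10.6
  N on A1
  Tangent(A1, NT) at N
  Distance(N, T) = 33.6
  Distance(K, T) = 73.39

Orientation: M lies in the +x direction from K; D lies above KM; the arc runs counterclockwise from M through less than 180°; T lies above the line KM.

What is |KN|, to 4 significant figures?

50.62

Checks: ∠(DM, MK) = 90.00° ✓; |DN| = 10.60 ✓; ∠(DN, NT) = 90.00° ✓; |NT| = 33.60 ✓; |KT| = 73.39 ✓.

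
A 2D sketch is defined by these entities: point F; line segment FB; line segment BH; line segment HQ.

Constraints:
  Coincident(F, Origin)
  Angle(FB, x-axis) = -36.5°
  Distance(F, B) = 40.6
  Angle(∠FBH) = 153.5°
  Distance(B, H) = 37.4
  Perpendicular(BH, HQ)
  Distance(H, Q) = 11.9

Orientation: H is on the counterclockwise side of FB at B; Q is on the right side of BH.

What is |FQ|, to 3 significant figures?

79.6

F is at the origin; FB runs at -36.5° with length 40.6, so B = 40.6·(cos -36.5°, sin -36.5°) = (32.6, -24.1). ∠FBH = 153.5°, so BH runs at -36.5° + (180° − 153.5°) = -10.0° from the x-axis; with |BH| = 37.4, H = B + 37.4·(cos -10.0°, sin -10.0°) = (69.5, -30.6). BH is perpendicular to HQ; with |HQ| = 11.9 on the right of BH, Q = H + 11.9·(-0.174, -0.985) = (67.4, -42.4). Then |FQ| = |Q − F| = 79.6.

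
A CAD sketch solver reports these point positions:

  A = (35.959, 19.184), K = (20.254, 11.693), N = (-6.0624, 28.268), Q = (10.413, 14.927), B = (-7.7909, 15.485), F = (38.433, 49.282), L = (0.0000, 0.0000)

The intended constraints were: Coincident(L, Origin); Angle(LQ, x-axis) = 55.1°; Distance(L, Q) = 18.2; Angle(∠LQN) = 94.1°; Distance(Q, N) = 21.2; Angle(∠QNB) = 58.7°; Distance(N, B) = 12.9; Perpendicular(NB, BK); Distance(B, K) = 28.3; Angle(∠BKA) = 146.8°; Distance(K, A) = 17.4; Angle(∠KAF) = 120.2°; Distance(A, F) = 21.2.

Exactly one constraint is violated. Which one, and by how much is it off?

Distance(A, F) = 21.2 — off by 9.00.

L = (0.00, 0.00) ✓; LQ at 55.10° ✓; |LQ| = 18.20 ✓; ∠LQN = 94.10° ✓; |QN| = 21.20 ✓; ∠QNB = 58.70° ✓; |NB| = 12.90 ✓; ∠(NB, BK) = 90.00° ✓; |BK| = 28.30 ✓; ∠BKA = 146.8° ✓; |KA| = 17.40 ✓; ∠KAF = 120.2° ✓; |AF| = 30.20 ✗.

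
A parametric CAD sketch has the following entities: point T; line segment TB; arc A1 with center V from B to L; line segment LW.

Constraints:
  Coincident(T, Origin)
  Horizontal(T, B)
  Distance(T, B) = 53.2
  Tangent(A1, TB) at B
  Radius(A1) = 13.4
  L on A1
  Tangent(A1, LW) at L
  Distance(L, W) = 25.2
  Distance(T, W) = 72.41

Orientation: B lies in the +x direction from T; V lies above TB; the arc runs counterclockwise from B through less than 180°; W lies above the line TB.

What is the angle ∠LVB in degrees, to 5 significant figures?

105.20°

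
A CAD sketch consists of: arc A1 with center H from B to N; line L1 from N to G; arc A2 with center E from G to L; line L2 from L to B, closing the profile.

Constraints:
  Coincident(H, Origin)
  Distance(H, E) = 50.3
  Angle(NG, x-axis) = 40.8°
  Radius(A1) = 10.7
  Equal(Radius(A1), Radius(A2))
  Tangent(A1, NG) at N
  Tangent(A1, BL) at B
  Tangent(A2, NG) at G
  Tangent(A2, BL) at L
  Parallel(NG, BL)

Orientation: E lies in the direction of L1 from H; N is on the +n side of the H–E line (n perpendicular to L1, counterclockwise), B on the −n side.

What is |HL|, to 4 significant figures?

51.43

The slot axis is L1's direction at 40.8°, so u = (cos 40.8°, sin 40.8°) = (0.7570, 0.6534) and n = (−sin 40.8°, cos 40.8°) = (-0.6534, 0.7570). H is at the origin and E lies 50.3 along u from H, so E = 50.3·u = (38.08, 32.87). Tangency of A1 to both parallel lines with radius 10.7 puts N and B at H ± 10.7·n: N = (-6.992, 8.100), B = (6.992, -8.100). Equal radii place G and L the same way about E: G = E + 10.7·n = (31.09, 40.97), L = E − 10.7·n = (45.07, 24.77). Then |HL| = |L − H| = 51.43.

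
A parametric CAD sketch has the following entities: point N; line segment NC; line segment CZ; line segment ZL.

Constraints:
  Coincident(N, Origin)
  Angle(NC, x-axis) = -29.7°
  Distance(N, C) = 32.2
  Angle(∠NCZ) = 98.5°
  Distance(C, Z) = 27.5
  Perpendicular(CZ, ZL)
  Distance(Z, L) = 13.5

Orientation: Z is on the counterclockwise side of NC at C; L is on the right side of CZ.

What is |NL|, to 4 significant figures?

55.65

∠NCZ = 98.5°, so CZ runs at -29.7° + (180° − 98.5°) = 51.80° from the x-axis; with |CZ| = 27.5, Z = C + 27.5·(cos 51.80°, sin 51.80°) = (44.98, 5.657). The perpendicularity gives ZL at right angles to CZ; with |ZL| = 13.5 on the right of CZ, L = Z + 13.5·(0.7859, -0.6184) = (55.59, -2.691). Then |NL| = |L − N| = 55.65.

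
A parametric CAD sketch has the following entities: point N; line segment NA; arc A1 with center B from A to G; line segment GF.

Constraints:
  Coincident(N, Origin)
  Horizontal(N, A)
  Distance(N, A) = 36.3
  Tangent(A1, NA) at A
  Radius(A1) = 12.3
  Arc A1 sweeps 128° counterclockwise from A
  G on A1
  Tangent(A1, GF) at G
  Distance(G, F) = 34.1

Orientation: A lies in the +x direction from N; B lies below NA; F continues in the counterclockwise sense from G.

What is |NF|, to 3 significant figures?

66.7

N is at the origin; NA is horizontal with |NA| = 36.3 and A on the +x side, so A = (36.3, 0.00). Tangency of A1 to NA means the radius BA is perpendicular to NA, so B = A + (0, -12.3) = (36.3, -12.3). On A1, A sits at bearing 90° from B; a 128° counterclockwise sweep puts G at bearing 218°, so G = B + 12.3·(cos 218°, sin 218°) = (26.6, -19.9). A1 meets GF tangentially, so BG is at right angles to GF, so GF runs along (−sin 218°, cos 218°); with |GF| = 34.1, F = (47.6, -46.7). Then |NF| = |F − N| = 66.7.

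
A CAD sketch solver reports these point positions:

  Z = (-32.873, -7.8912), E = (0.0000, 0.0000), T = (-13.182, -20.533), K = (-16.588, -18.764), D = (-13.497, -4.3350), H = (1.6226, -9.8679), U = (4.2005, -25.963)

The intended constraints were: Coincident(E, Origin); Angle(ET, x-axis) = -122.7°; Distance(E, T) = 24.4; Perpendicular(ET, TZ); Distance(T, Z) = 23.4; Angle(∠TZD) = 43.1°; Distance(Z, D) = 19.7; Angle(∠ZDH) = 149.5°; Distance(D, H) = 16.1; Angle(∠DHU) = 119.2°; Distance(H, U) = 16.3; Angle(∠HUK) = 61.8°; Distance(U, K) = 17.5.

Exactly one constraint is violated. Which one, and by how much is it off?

Distance(U, K) = 17.5 — off by 4.50.

E = (0.00, 0.00) ✓; ET at -122.7° ✓; |ET| = 24.40 ✓; ∠(ET, TZ) = 90.00° ✓; |TZ| = 23.40 ✓; ∠TZD = 43.10° ✓; |ZD| = 19.70 ✓; ∠ZDH = 149.5° ✓; |DH| = 16.10 ✓; ∠DHU = 119.2° ✓; |HU| = 16.30 ✓; ∠HUK = 61.80° ✓; |UK| = 22.00 ✗.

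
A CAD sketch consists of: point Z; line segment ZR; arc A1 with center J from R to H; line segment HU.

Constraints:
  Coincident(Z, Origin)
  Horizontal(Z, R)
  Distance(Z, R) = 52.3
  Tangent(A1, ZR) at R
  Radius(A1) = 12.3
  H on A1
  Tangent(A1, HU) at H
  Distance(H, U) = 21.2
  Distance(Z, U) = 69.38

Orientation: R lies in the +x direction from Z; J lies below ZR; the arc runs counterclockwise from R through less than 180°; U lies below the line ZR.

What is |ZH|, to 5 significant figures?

48.828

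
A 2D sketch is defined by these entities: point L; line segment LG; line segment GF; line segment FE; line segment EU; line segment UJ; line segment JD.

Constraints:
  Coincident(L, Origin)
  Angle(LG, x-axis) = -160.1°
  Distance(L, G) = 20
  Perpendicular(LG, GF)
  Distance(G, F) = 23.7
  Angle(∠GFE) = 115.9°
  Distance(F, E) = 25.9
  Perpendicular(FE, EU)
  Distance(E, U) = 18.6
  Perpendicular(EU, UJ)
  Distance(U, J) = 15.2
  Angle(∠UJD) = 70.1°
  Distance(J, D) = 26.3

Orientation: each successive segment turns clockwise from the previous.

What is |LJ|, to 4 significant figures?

11.86

FE is perpendicular to EU, so EU runs at -44.20°; with |EU| = 18.6, U = (4.518, 21.08). EU is perpendicular to UJ, so UJ runs at -134.2°; with |UJ| = 15.2, J = (-6.079, 10.18). Then |LJ| = |J − L| = 11.86.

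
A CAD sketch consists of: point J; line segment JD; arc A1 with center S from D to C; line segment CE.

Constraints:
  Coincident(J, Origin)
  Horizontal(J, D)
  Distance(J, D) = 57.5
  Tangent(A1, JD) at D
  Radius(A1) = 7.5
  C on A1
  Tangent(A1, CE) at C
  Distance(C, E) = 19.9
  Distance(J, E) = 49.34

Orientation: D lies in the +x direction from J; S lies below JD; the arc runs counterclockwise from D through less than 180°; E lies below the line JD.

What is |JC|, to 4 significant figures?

50.72

Checks: J = (0.00, 0.00) ✓; |SC| = 7.500 ✓; ∠(SC, CE) = 90.00° ✓; |CE| = 19.90 ✓; |JE| = 49.34 ✓.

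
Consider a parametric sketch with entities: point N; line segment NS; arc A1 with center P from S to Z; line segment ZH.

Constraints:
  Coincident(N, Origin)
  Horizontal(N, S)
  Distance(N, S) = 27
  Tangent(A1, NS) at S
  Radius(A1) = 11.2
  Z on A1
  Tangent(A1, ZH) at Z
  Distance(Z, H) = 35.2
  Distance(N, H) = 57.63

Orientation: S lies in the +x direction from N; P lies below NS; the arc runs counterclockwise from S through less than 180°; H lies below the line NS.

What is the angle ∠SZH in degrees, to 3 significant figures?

122°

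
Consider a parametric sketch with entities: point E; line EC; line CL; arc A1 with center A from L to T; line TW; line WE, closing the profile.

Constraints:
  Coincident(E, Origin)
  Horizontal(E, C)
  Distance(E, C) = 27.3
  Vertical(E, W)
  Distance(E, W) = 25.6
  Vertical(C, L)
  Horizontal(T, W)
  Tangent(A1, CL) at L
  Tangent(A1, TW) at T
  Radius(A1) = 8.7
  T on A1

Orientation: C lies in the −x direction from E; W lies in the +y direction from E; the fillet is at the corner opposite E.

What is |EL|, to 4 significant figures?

32.11

The virtual corner opposite E is at (-27.30, 25.60). A1 meets CL tangentially, so AL is at right angles to CL and A1 meets TW tangentially, so AT is at right angles to TW, with radius 8.7, so the center A sits 8.7 in from both sides at A = (-18.60, 16.90). That places the tangent points at L = (-27.30, 16.90) on CL and T = (-18.60, 25.60) on TW. Then |EL| = |L − E| = 32.11.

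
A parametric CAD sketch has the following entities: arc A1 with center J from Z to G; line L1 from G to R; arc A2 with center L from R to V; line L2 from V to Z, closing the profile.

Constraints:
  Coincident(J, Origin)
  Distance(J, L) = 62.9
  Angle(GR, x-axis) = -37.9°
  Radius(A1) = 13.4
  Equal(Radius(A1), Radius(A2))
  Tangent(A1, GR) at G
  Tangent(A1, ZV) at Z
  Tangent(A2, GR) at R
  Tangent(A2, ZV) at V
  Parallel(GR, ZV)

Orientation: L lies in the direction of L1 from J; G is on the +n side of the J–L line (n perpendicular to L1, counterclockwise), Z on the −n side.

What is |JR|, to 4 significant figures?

64.31

The slot axis is L1's direction at -37.9°, so u = (cos -37.9°, sin -37.9°) = (0.7891, -0.6143) and n = (−sin -37.9°, cos -37.9°) = (0.6143, 0.7891). J is at the origin and L lies 62.9 along u from J, so L = 62.9·u = (49.63, -38.64). Tangency of A1 to both parallel lines with radius 13.4 puts G and Z at J ± 13.4·n: G = (8.231, 10.57), Z = (-8.231, -10.57). Equal radii place R and V the same way about L: R = L + 13.4·n = (57.86, -28.06), V = L − 13.4·n = (41.40, -49.21). Then |JR| = |R − J| = 64.31.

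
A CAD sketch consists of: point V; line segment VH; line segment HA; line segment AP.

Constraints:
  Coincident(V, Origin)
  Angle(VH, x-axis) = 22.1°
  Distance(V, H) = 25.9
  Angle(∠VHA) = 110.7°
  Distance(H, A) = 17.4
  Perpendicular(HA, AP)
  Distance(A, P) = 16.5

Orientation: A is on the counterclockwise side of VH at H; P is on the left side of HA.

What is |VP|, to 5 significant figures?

27.657

V is at the origin; VH runs at 22.1° with length 25.9, so H = 25.9·(cos 22.1°, sin 22.1°) = (23.997, 9.7442). ∠VHA = 110.7°, so HA runs at 22.1° + (180° − 110.7°) = 91.400° from the x-axis; with |HA| = 17.4, A = H + 17.4·(cos 91.400°, sin 91.400°) = (23.572, 27.139). The perpendicularity gives AP at right angles to HA; with |AP| = 16.5 on the left of HA, P = A + 16.5·(-0.99970, -0.024432) = (7.0769, 26.736). Then |VP| = |P − V| = 27.657.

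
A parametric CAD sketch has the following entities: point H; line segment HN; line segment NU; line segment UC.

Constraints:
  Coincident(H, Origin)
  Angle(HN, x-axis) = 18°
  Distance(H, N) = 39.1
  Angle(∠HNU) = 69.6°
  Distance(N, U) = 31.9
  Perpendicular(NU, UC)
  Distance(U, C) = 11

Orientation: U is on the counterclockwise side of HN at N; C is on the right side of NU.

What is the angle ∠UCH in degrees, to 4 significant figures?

20.98°

H is at the origin; HN runs at 18.0° with length 39.1, so N = 39.1·(cos 18.0°, sin 18.0°) = (37.19, 12.08). ∠HNU = 69.6°, so NU runs at 18.0° + (180° − 69.6°) = 128.4° from the x-axis; with |NU| = 31.9, U = N + 31.9·(cos 128.4°, sin 128.4°) = (17.37, 37.08). NU ⟂ UC; with |UC| = 11.0 on the right of NU, C = U + 11.0·(0.7837, 0.6211) = (25.99, 43.92). Then cos ∠UCH = CU·CH / (|CU||CH|), giving 20.98°.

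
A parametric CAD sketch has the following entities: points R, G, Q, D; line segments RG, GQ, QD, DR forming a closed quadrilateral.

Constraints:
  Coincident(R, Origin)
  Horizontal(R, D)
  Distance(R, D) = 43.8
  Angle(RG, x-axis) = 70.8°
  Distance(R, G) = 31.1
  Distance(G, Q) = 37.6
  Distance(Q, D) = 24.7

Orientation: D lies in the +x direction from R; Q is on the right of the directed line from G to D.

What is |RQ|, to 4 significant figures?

21.24

Checks: |GQ| = 37.60 ✓; |QD| = 24.70 ✓.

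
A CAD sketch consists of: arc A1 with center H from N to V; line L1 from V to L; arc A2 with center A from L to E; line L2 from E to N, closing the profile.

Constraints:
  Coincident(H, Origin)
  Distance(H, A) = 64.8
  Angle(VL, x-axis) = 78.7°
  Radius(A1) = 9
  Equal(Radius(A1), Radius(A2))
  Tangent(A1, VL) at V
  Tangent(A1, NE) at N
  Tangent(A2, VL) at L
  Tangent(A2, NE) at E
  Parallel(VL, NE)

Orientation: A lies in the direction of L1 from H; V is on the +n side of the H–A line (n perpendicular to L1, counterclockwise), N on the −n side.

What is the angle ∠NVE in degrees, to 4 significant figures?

74.48°

The slot axis is L1's direction at 78.7°, so u = (cos 78.7°, sin 78.7°) = (0.1959, 0.9806) and n = (−sin 78.7°, cos 78.7°) = (-0.9806, 0.1959). H is at the origin and A lies 64.8 along u from H, so A = 64.8·u = (12.70, 63.54). Tangency of A1 to both parallel lines with radius 9.0 puts V and N at H ± 9.0·n: V = (-8.826, 1.764), N = (8.826, -1.764). Equal radii place L and E the same way about A: L = A + 9.0·n = (3.872, 65.31), E = A − 9.0·n = (21.52, 61.78). Then cos ∠NVE = VN·VE / (|VN||VE|), giving 74.48°.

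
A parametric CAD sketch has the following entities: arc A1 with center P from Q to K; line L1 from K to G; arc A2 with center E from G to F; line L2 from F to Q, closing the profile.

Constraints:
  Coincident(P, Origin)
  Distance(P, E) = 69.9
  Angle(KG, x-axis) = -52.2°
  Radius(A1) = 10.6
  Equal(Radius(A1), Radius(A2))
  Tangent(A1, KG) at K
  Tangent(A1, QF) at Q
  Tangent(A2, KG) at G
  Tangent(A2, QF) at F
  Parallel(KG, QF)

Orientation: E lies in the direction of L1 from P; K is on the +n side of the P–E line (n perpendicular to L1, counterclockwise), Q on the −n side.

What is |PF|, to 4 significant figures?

70.70

Tangency of A1 to both parallel lines with radius 10.6 puts K and Q at P ± 10.6·n: K = (8.376, 6.497), Q = (-8.376, -6.497). Equal radii place G and F the same way about E: G = E + 10.6·n = (51.22, -48.74), F = E − 10.6·n = (34.47, -61.73). Then |PF| = |F − P| = 70.70.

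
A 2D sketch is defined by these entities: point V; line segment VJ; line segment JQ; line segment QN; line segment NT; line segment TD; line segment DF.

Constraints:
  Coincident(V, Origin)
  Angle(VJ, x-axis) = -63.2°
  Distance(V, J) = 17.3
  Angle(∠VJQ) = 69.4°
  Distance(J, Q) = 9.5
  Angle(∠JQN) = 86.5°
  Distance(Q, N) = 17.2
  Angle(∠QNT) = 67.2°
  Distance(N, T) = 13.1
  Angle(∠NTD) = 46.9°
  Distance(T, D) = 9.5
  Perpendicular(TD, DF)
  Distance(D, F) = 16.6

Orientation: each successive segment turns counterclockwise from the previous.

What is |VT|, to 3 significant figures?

10.6

V is at the origin; VJ runs at -63.2° with length 17.3, so J = (7.80, -15.4). ∠VJQ = 69.4° gives JQ at 47.4° from the x-axis; with |JQ| = 9.5, Q = (14.2, -8.45). ∠JQN = 86.5° gives QN at 141° from the x-axis; with |QN| = 17.2, N = (0.883, 2.40). ∠QNT = 67.2° gives NT at -106° from the x-axis; with |NT| = 13.1, T = (-2.79, -10.2). Then |VT| = |T − V| = 10.6.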